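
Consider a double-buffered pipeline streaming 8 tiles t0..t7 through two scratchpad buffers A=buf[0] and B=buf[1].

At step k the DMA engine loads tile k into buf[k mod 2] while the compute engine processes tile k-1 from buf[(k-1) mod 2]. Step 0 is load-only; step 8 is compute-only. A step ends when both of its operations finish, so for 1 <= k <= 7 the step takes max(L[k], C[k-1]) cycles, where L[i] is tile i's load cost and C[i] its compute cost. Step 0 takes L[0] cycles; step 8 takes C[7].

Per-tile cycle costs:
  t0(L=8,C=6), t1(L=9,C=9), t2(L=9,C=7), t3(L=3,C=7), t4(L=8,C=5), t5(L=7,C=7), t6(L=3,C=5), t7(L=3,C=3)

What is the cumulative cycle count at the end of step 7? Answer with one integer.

end_cycle[7] = 60

  0. 8=8c; end=8; A:t0 B:-
  1. max(9,6)=9c; end=17; A:t0 B:t1
  2. max(9,9)=9c; end=26; A:t2 B:t1
  3. max(3,7)=7c; end=33; A:t2 B:t3
  4. max(8,7)=8c; end=41; A:t4 B:t3
  5. max(7,5)=7c; end=48; A:t4 B:t5
  6. max(3,7)=7c; end=55; A:t6 B:t5
  7. max(3,5)=5c; end=60; A:t6 B:t7
  8. 3=3c; end=63; A:t6 B:t7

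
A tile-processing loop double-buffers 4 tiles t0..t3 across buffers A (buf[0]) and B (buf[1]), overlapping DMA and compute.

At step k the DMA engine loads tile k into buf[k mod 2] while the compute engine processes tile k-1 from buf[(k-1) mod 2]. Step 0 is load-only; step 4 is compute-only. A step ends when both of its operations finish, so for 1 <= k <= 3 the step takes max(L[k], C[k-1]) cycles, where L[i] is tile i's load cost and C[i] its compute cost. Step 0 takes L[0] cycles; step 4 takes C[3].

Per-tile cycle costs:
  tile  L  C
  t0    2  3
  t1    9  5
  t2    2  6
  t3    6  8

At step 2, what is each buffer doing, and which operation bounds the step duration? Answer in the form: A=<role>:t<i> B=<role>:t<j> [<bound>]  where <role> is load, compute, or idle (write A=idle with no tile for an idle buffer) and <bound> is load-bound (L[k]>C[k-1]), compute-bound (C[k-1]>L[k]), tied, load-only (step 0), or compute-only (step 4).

[0] DMA t0→A (2c) ∥ CU idle ⇒ 2c, clock 2
[1] DMA t1→B (9c) ∥ CU A:t0 (3c) ⇒ 9c, clock 11
[2] DMA t2→A (2c) ∥ CU B:t1 (5c) ⇒ 5c, clock 16
[3] DMA t3→B (6c) ∥ CU A:t2 (6c) ⇒ 6c, clock 22
[4] DMA idle ∥ CU B:t3 (8c) ⇒ 8c, clock 30

step 2: A=load:t2 B=compute:t1 [compute-bound]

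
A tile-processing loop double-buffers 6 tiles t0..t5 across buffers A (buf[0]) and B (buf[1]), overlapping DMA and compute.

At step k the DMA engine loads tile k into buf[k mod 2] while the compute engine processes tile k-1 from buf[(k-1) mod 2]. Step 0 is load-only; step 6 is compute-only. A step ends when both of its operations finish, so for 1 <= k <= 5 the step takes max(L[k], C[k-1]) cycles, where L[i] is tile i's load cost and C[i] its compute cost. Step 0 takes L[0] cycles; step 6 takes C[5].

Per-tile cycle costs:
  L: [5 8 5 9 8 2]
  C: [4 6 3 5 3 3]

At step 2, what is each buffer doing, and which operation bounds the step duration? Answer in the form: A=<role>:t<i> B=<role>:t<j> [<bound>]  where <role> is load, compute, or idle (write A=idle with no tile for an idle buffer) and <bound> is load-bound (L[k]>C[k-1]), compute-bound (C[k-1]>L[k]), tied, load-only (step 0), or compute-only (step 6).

k=0 load=t0/5c comp=- wait=5 total=5
k=1 load=t1/8c comp=t0/4c wait=8 total=13
k=2 load=t2/5c comp=t1/6c wait=6 total=19
k=3 load=t3/9c comp=t2/3c wait=9 total=28
k=4 load=t4/8c comp=t3/5c wait=8 total=36
k=5 load=t5/2c comp=t4/3c wait=3 total=39
k=6 load=- comp=t5/3c wait=3 total=42

step 2: A=load:t2 B=compute:t1 [compute-bound]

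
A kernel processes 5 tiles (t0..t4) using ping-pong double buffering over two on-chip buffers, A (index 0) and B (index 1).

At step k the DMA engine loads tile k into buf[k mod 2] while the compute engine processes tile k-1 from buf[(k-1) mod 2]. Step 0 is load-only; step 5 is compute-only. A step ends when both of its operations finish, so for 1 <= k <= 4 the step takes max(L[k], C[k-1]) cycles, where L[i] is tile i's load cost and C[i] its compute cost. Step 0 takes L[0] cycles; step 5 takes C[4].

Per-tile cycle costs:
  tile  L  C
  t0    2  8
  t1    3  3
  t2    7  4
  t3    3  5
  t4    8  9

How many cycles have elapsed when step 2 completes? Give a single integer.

k=0 load=t0/2c comp=- wait=2 total=2
k=1 load=t1/3c comp=t0/8c wait=8 total=10
k=2 load=t2/7c comp=t1/3c wait=7 total=17
k=3 load=t3/3c comp=t2/4c wait=4 total=21
k=4 load=t4/8c comp=t3/5c wait=8 total=29
k=5 load=- comp=t4/9c wait=9 total=38

end_cycle[2] = 17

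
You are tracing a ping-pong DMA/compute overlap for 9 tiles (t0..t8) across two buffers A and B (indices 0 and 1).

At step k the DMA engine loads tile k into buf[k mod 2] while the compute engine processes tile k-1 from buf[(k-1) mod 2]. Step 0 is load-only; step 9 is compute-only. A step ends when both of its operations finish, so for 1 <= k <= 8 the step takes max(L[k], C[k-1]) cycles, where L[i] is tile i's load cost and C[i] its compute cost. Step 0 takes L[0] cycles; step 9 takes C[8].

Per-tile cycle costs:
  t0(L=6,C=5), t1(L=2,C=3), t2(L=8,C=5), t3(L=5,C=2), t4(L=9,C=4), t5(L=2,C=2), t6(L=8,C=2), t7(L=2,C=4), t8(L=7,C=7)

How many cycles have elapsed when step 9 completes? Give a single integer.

end_cycle[9] = 61

  0. 6=6c; end=6; A:t0 B:-
  1. max(2,5)=5c; end=11; A:t0 B:t1
  2. max(8,3)=8c; end=19; A:t2 B:t1
  3. max(5,5)=5c; end=24; A:t2 B:t3
  4. max(9,2)=9c; end=33; A:t4 B:t3
  5. max(2,4)=4c; end=37; A:t4 B:t5
  6. max(8,2)=8c; end=45; A:t6 B:t5
  7. max(2,2)=2c; end=47; A:t6 B:t7
  8. max(7,4)=7c; end=54; A:t8 B:t7
  9. 7=7c; end=61; A:t8 B:t7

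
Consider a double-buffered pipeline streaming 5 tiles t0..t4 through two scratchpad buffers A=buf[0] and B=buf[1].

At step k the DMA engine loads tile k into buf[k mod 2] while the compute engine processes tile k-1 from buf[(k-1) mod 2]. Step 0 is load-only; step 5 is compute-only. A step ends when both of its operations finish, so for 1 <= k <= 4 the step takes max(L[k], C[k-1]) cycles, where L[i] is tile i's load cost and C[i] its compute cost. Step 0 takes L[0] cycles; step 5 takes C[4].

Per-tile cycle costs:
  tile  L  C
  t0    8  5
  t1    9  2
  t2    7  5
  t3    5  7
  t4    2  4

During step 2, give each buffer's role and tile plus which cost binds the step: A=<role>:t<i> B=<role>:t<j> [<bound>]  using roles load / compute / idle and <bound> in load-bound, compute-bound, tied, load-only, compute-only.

  0. 8=8c; end=8; A:t0 B:-
  1. max(9,5)=9c; end=17; A:t0 B:t1
  2. max(7,2)=7c; end=24; A:t2 B:t1
  3. max(5,5)=5c; end=29; A:t2 B:t3
  4. max(2,7)=7c; end=36; A:t4 B:t3
  5. 4=4c; end=40; A:t4 B:t3

step 2: A=load:t2 B=compute:t1 [load-bound]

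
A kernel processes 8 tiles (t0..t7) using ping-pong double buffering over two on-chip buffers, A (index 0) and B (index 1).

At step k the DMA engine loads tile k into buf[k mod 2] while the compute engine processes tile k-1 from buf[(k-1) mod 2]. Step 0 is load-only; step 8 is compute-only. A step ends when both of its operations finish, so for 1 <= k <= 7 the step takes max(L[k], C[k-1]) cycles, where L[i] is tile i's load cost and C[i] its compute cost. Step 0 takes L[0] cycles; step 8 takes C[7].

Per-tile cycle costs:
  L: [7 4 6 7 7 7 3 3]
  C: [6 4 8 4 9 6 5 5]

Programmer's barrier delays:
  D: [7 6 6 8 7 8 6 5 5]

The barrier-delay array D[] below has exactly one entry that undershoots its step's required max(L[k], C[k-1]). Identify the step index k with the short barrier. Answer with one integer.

k=0 barrier L[0]=7→7c, D[0]=7 ok
k=1 barrier max(L[1]=4,C[0]=6)→6c, D[1]=6 ok
k=2 barrier max(L[2]=6,C[1]=4)→6c, D[2]=6 ok
k=3 barrier max(L[3]=7,C[2]=8)→8c, D[3]=8 ok
k=4 barrier max(L[4]=7,C[3]=4)→7c, D[4]=7 ok
k=5 barrier max(L[5]=7,C[4]=9)→9c, D[5]=8 SHORT
k=6 barrier max(L[6]=3,C[5]=6)→6c, D[6]=6 ok
k=7 barrier max(L[7]=3,C[6]=5)→5c, D[7]=5 ok
k=8 barrier C[7]=5→5c, D[8]=5 ok

hazard at step 5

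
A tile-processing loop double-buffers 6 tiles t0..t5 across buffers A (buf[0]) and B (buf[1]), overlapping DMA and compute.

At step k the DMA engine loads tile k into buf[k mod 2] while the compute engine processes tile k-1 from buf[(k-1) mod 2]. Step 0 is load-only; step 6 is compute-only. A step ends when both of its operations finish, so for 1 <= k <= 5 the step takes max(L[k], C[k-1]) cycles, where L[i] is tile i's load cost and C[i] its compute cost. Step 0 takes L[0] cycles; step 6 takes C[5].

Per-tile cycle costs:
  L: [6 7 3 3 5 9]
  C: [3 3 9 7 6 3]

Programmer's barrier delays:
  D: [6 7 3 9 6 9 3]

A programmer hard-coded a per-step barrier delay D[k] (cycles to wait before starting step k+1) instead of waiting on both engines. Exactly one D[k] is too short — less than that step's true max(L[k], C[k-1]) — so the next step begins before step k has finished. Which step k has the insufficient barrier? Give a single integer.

k=0 barrier L[0]=6→6c, D[0]=6 ok
k=1 barrier max(L[1]=7,C[0]=3)→7c, D[1]=7 ok
k=2 barrier max(L[2]=3,C[1]=3)→3c, D[2]=3 ok
k=3 barrier max(L[3]=3,C[2]=9)→9c, D[3]=9 ok
k=4 barrier max(L[4]=5,C[3]=7)→7c, D[4]=6 SHORT
k=5 barrier max(L[5]=9,C[4]=6)→9c, D[5]=9 ok
k=6 barrier C[5]=3→3c, D[6]=3 ok

hazard at step 4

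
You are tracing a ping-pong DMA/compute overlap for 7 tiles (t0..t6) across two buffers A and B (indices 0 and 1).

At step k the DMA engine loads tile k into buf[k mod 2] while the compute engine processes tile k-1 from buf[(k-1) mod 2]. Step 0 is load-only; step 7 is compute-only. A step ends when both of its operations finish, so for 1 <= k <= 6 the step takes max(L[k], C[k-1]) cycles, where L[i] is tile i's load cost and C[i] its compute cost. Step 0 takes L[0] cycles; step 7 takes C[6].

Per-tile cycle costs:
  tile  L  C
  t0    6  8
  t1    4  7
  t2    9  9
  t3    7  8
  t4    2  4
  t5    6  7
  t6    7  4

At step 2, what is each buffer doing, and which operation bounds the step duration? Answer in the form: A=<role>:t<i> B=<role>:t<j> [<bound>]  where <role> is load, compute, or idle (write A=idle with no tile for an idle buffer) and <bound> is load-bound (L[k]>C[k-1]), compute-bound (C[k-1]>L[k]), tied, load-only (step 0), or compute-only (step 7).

k=0 load=t0/6c comp=- wait=6 total=6
k=1 load=t1/4c comp=t0/8c wait=8 total=14
k=2 load=t2/9c comp=t1/7c wait=9 total=23
k=3 load=t3/7c comp=t2/9c wait=9 total=32
k=4 load=t4/2c comp=t3/8c wait=8 total=40
k=5 load=t5/6c comp=t4/4c wait=6 total=46
k=6 load=t6/7c comp=t5/7c wait=7 total=53
k=7 load=- comp=t6/4c wait=4 total=57

step 2: A=load:t2 B=compute:t1 [load-bound]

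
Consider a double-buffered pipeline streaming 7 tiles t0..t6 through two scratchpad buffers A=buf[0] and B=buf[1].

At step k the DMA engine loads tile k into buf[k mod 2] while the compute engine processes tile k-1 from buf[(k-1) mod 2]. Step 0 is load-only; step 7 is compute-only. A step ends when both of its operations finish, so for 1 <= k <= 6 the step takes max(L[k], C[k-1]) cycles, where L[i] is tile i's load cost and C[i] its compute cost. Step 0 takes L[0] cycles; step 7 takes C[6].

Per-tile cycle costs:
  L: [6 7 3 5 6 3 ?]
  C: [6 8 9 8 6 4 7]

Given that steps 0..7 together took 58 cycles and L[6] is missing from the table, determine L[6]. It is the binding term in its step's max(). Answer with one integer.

step 0 | dur = L[0]=6 = 6
step 1 | dur = max(L[1]=7, C[0]=6) = 7
step 2 | dur = max(L[2]=3, C[1]=8) = 8
step 3 | dur = max(L[3]=5, C[2]=9) = 9
step 4 | dur = max(L[4]=6, C[3]=8) = 8
step 5 | dur = max(L[5]=3, C[4]=6) = 6
step 6 | dur = max(L[6]=?, C[5]=4) = L[6]  (unknown; binding)
step 7 | dur = C[6]=7 = 7
sum of known step durations = 51
dur[6] = total - known = 58 - 51 = 7
L[6] is the binding max in step 6, so L[6] = dur[6] = 7

L[6] = 7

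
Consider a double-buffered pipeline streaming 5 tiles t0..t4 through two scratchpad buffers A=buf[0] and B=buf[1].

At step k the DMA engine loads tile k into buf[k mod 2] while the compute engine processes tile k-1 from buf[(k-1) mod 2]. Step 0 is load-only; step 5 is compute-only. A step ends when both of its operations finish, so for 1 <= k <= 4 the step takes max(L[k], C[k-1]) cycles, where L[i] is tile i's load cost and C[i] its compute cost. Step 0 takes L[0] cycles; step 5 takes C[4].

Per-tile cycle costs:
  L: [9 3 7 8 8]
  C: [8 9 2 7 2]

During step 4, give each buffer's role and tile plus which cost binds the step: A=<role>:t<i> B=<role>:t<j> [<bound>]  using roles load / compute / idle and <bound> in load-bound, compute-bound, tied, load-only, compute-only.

step 4: A=load:t4 B=compute:t3 [load-bound]

k=0 load=t0/9c comp=- wait=9 total=9
k=1 load=t1/3c comp=t0/8c wait=8 total=17
k=2 load=t2/7c comp=t1/9c wait=9 total=26
k=3 load=t3/8c comp=t2/2c wait=8 total=34
k=4 load=t4/8c comp=t3/7c wait=8 total=42
k=5 load=- comp=t4/2c wait=2 total=44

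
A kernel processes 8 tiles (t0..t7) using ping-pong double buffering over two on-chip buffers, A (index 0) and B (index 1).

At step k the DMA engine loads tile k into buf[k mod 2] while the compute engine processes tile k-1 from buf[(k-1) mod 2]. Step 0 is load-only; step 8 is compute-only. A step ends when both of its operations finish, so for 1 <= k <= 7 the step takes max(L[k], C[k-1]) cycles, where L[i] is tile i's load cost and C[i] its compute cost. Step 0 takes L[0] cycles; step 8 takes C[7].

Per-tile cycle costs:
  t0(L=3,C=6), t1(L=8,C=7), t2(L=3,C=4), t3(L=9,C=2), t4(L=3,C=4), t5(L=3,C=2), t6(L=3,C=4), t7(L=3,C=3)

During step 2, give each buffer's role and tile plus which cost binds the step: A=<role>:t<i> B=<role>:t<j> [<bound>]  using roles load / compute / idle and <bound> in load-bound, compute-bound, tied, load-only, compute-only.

step 2: A=load:t2 B=compute:t1 [compute-bound]

step 0: L[0]=3 → dur=3, Σ=3 | A=load:t0 B=idle [load-only]
step 1: L[1]=8 C[0]=6 → dur=8, Σ=11 | A=compute:t0 B=load:t1 [load-bound]
step 2: L[2]=3 C[1]=7 → dur=7, Σ=18 | A=load:t2 B=compute:t1 [compute-bound]
step 3: L[3]=9 C[2]=4 → dur=9, Σ=27 | A=compute:t2 B=load:t3 [load-bound]
step 4: L[4]=3 C[3]=2 → dur=3, Σ=30 | A=load:t4 B=compute:t3 [load-bound]
step 5: L[5]=3 C[4]=4 → dur=4, Σ=34 | A=compute:t4 B=load:t5 [compute-bound]
step 6: L[6]=3 C[5]=2 → dur=3, Σ=37 | A=load:t6 B=compute:t5 [load-bound]
step 7: L[7]=3 C[6]=4 → dur=4, Σ=41 | A=compute:t6 B=load:t7 [compute-bound]
step 8: C[7]=3 → dur=3, Σ=44 | A=idle B=compute:t7 [compute-only]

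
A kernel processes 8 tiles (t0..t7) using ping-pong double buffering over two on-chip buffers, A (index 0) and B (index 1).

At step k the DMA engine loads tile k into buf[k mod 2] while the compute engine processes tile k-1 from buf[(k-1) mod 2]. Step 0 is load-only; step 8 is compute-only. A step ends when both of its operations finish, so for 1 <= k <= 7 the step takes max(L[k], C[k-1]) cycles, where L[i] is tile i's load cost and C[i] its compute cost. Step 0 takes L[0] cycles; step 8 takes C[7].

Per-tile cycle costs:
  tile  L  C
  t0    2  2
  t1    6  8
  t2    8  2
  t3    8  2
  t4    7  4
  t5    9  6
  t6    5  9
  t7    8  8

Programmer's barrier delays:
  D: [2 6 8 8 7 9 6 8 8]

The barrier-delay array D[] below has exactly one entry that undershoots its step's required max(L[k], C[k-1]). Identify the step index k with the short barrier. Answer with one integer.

[0] required=L[0]=2=2 vs D=2 ok
[1] required=max(L[1]=6,C[0]=2)=6 vs D=6 ok
[2] required=max(L[2]=8,C[1]=8)=8 vs D=8 ok
[3] required=max(L[3]=8,C[2]=2)=8 vs D=8 ok
[4] required=max(L[4]=7,C[3]=2)=7 vs D=7 ok
[5] required=max(L[5]=9,C[4]=4)=9 vs D=9 ok
[6] required=max(L[6]=5,C[5]=6)=6 vs D=6 ok
[7] required=max(L[7]=8,C[6]=9)=9 vs D=8 SHORT
[8] required=C[7]=8=8 vs D=8 ok

hazard at step 7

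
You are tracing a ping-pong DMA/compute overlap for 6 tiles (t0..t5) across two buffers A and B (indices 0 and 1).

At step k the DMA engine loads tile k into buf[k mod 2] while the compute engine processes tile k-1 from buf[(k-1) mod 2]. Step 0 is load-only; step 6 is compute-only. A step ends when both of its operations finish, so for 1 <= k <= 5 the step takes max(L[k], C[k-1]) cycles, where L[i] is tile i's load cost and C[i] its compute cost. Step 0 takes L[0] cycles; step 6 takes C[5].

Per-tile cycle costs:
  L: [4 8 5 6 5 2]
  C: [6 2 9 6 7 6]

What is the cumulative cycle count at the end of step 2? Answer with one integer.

  0. 4=4c; end=4; A:t0 B:-
  1. max(8,6)=8c; end=12; A:t0 B:t1
  2. max(5,2)=5c; end=17; A:t2 B:t1
  3. max(6,9)=9c; end=26; A:t2 B:t3
  4. max(5,6)=6c; end=32; A:t4 B:t3
  5. max(2,7)=7c; end=39; A:t4 B:t5
  6. 6=6c; end=45; A:t4 B:t5

end_cycle[2] = 17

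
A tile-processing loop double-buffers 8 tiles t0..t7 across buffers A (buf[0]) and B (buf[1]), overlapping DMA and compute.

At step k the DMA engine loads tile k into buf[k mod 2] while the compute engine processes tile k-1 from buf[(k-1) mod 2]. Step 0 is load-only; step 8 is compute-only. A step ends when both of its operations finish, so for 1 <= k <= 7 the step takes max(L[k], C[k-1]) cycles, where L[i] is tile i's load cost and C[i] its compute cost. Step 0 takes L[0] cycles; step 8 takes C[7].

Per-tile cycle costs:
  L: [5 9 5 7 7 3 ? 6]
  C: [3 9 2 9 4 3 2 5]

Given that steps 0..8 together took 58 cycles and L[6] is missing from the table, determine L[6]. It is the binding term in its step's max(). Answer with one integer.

step 0 = dur = L[0]=5 = 5
step 1 = dur = max(L[1]=9, C[0]=3) = 9
step 2 = dur = max(L[2]=5, C[1]=9) = 9
step 3 = dur = max(L[3]=7, C[2]=2) = 7
step 4 = dur = max(L[4]=7, C[3]=9) = 9
step 5 = dur = max(L[5]=3, C[4]=4) = 4
step 6 = dur = max(L[6]=?, C[5]=3) = L[6]  (unknown; binding)
step 7 = dur = max(L[7]=6, C[6]=2) = 6
step 8 = dur = C[7]=5 = 5
sum of known step durations = 54
dur[6] = total - known = 58 - 54 = 4
L[6] is the binding max in step 6, so L[6] = dur[6] = 4

L[6] = 4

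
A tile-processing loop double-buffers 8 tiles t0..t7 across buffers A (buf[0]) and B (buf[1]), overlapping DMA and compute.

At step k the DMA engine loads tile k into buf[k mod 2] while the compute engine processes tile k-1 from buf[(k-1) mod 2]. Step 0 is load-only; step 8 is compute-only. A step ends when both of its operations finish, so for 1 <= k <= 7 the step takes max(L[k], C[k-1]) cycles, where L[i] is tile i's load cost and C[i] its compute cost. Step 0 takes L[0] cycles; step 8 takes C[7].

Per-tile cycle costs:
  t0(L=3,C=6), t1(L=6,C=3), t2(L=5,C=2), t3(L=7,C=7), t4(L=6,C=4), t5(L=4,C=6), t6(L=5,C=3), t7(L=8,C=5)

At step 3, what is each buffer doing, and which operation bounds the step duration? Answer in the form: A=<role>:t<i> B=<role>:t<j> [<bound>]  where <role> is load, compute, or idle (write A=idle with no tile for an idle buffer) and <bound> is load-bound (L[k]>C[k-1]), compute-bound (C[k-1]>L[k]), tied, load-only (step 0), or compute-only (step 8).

step 3: A=compute:t2 B=load:t3 [load-bound]

  0. 3=3c; end=3; A:t0 B:-
  1. max(6,6)=6c; end=9; A:t0 B:t1
  2. max(5,3)=5c; end=14; A:t2 B:t1
  3. max(7,2)=7c; end=21; A:t2 B:t3
  4. max(6,7)=7c; end=28; A:t4 B:t3
  5. max(4,4)=4c; end=32; A:t4 B:t5
  6. max(5,6)=6c; end=38; A:t6 B:t5
  7. max(8,3)=8c; end=46; A:t6 B:t7
  8. 5=5c; end=51; A:t6 B:t7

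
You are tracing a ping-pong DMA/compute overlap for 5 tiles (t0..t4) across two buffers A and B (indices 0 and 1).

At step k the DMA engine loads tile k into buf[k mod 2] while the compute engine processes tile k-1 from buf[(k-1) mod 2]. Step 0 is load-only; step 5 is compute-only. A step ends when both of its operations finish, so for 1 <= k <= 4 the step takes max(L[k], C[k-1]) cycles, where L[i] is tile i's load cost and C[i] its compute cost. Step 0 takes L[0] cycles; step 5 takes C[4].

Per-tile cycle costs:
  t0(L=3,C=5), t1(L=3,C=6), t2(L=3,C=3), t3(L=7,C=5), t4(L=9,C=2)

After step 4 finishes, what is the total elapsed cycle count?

step 0: L[0]=3 → dur=3, Σ=3 | A=load:t0 B=idle [load-only]
step 1: L[1]=3 C[0]=5 → dur=5, Σ=8 | A=compute:t0 B=load:t1 [compute-bound]
step 2: L[2]=3 C[1]=6 → dur=6, Σ=14 | A=load:t2 B=compute:t1 [compute-bound]
step 3: L[3]=7 C[2]=3 → dur=7, Σ=21 | A=compute:t2 B=load:t3 [load-bound]
step 4: L[4]=9 C[3]=5 → dur=9, Σ=30 | A=load:t4 B=compute:t3 [load-bound]
step 5: C[4]=2 → dur=2, Σ=32 | A=compute:t4 B=idle [compute-only]

end_cycle[4] = 30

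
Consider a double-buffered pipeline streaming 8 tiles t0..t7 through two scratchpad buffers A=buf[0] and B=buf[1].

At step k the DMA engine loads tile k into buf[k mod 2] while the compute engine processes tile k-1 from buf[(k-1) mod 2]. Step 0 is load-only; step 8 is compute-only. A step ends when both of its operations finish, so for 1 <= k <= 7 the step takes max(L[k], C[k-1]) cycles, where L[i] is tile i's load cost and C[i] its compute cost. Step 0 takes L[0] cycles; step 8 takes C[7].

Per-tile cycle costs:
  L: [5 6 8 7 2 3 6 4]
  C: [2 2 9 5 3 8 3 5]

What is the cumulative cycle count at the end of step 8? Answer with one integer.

k=0 load=t0/5c comp=- wait=5 total=5
k=1 load=t1/6c comp=t0/2c wait=6 total=11
k=2 load=t2/8c comp=t1/2c wait=8 total=19
k=3 load=t3/7c comp=t2/9c wait=9 total=28
k=4 load=t4/2c comp=t3/5c wait=5 total=33
k=5 load=t5/3c comp=t4/3c wait=3 total=36
k=6 load=t6/6c comp=t5/8c wait=8 total=44
k=7 load=t7/4c comp=t6/3c wait=4 total=48
k=8 load=- comp=t7/5c wait=5 total=53

end_cycle[8] = 53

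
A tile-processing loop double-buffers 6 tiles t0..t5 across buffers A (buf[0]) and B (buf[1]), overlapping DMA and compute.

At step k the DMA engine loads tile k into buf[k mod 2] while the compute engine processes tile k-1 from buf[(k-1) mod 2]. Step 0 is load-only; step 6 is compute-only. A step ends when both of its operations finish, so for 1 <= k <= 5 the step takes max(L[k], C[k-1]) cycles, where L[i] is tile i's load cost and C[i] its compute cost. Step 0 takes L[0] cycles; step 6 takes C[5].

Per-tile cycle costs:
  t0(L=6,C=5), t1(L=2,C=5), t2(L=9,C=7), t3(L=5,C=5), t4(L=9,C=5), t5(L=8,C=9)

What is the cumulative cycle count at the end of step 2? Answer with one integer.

end_cycle[2] = 20

[0] DMA t0→A (6c) ∥ CU idle ⇒ 6c, clock 6
[1] DMA t1→B (2c) ∥ CU A:t0 (5c) ⇒ 5c, clock 11
[2] DMA t2→A (9c) ∥ CU B:t1 (5c) ⇒ 9c, clock 20
[3] DMA t3→B (5c) ∥ CU A:t2 (7c) ⇒ 7c, clock 27
[4] DMA t4→A (9c) ∥ CU B:t3 (5c) ⇒ 9c, clock 36
[5] DMA t5→B (8c) ∥ CU A:t4 (5c) ⇒ 8c, clock 44
[6] DMA idle ∥ CU B:t5 (9c) ⇒ 9c, clock 53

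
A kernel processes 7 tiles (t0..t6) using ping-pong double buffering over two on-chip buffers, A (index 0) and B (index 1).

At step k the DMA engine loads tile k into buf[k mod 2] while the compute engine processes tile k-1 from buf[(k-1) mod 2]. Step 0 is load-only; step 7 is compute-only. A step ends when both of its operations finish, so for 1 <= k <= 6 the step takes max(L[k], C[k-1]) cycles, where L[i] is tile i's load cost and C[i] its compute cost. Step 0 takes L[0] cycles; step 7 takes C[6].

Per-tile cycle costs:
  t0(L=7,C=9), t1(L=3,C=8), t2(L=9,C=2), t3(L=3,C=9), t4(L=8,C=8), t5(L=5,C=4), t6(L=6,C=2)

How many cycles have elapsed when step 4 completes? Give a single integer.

[0] DMA t0→A (7c) ∥ CU idle ⇒ 7c, clock 7
[1] DMA t1→B (3c) ∥ CU A:t0 (9c) ⇒ 9c, clock 16
[2] DMA t2→A (9c) ∥ CU B:t1 (8c) ⇒ 9c, clock 25
[3] DMA t3→B (3c) ∥ CU A:t2 (2c) ⇒ 3c, clock 28
[4] DMA t4→A (8c) ∥ CU B:t3 (9c) ⇒ 9c, clock 37
[5] DMA t5→B (5c) ∥ CU A:t4 (8c) ⇒ 8c, clock 45
[6] DMA t6→A (6c) ∥ CU B:t5 (4c) ⇒ 6c, clock 51
[7] DMA idle ∥ CU A:t6 (2c) ⇒ 2c, clock 53

end_cycle[4] = 37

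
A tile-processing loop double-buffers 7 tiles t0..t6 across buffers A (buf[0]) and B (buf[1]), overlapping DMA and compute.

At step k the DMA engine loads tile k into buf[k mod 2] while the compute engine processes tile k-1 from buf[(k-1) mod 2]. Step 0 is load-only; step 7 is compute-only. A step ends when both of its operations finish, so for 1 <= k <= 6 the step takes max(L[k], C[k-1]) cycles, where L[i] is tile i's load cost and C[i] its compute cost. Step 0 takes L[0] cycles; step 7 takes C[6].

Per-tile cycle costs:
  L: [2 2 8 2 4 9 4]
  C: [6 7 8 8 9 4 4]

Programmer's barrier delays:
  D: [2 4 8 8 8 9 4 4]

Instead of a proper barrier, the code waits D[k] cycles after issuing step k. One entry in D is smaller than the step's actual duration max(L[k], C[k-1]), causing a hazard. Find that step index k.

[0] required=L[0]=2=2 vs D=2 ok
[1] required=max(L[1]=2,C[0]=6)=6 vs D=4 SHORT
[2] required=max(L[2]=8,C[1]=7)=8 vs D=8 ok
[3] required=max(L[3]=2,C[2]=8)=8 vs D=8 ok
[4] required=max(L[4]=4,C[3]=8)=8 vs D=8 ok
[5] required=max(L[5]=9,C[4]=9)=9 vs D=9 ok
[6] required=max(L[6]=4,C[5]=4)=4 vs D=4 ok
[7] required=C[6]=4=4 vs D=4 ok

hazard at step 1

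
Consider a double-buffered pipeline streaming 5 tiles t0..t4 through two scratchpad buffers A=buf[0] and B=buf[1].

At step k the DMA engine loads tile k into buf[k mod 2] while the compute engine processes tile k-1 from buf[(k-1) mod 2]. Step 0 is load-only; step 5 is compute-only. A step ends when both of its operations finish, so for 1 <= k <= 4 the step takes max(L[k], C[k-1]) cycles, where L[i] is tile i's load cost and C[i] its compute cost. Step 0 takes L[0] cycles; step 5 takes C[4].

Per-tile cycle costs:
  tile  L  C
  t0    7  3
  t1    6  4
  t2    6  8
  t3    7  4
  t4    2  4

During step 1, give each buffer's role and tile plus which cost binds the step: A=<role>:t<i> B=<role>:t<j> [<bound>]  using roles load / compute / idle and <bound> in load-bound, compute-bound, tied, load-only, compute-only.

step 0: L[0]=7 → dur=7, Σ=7 | A=load:t0 B=idle [load-only]
step 1: L[1]=6 C[0]=3 → dur=6, Σ=13 | A=compute:t0 B=load:t1 [load-bound]
step 2: L[2]=6 C[1]=4 → dur=6, Σ=19 | A=load:t2 B=compute:t1 [load-bound]
step 3: L[3]=7 C[2]=8 → dur=8, Σ=27 | A=compute:t2 B=load:t3 [compute-bound]
step 4: L[4]=2 C[3]=4 → dur=4, Σ=31 | A=load:t4 B=compute:t3 [compute-bound]
step 5: C[4]=4 → dur=4, Σ=35 | A=compute:t4 B=idle [compute-only]

step 1: A=compute:t0 B=load:t1 [load-bound]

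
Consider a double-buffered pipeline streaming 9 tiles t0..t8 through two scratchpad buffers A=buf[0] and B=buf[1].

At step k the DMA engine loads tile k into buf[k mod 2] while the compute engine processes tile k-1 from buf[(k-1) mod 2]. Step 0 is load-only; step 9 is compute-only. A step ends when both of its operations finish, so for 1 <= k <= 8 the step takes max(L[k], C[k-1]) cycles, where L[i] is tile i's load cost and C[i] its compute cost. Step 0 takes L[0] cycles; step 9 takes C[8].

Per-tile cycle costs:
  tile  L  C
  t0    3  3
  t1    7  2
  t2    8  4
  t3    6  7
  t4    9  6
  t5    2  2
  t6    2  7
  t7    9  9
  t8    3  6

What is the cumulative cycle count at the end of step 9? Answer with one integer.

k=0 load=t0/3c comp=- wait=3 total=3
k=1 load=t1/7c comp=t0/3c wait=7 total=10
k=2 load=t2/8c comp=t1/2c wait=8 total=18
k=3 load=t3/6c comp=t2/4c wait=6 total=24
k=4 load=t4/9c comp=t3/7c wait=9 total=33
k=5 load=t5/2c comp=t4/6c wait=6 total=39
k=6 load=t6/2c comp=t5/2c wait=2 total=41
k=7 load=t7/9c comp=t6/7c wait=9 total=50
k=8 load=t8/3c comp=t7/9c wait=9 total=59
k=9 load=- comp=t8/6c wait=6 total=65

end_cycle[9] = 65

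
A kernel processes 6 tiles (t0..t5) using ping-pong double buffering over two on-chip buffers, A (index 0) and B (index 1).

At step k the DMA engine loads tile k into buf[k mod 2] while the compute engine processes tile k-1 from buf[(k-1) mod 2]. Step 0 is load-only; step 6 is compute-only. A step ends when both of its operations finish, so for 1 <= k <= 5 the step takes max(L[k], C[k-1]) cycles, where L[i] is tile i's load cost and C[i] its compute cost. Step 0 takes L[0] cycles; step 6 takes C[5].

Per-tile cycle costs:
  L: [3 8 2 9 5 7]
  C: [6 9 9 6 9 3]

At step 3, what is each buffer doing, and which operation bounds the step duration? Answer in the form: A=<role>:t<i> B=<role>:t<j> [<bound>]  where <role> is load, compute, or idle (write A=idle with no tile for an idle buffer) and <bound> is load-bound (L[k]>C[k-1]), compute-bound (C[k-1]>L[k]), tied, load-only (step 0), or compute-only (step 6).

step 3: A=compute:t2 B=load:t3 [tied]

k=0 load=t0/3c comp=- wait=3 total=3
k=1 load=t1/8c comp=t0/6c wait=8 total=11
k=2 load=t2/2c comp=t1/9c wait=9 total=20
k=3 load=t3/9c comp=t2/9c wait=9 total=29
k=4 load=t4/5c comp=t3/6c wait=6 total=35
k=5 load=t5/7c comp=t4/9c wait=9 total=44
k=6 load=- comp=t5/3c wait=3 total=47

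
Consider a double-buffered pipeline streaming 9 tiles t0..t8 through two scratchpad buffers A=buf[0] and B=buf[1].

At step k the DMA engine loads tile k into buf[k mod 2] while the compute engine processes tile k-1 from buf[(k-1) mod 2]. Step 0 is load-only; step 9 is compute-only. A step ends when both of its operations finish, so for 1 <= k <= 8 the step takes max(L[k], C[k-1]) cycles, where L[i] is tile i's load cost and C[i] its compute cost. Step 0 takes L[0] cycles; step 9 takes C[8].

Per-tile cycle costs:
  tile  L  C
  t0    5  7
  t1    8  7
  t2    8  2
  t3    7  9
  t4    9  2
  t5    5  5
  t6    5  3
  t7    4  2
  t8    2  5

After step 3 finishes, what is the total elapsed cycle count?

step 0: L[0]=5 → dur=5, Σ=5 | A=load:t0 B=idle [load-only]
step 1: L[1]=8 C[0]=7 → dur=8, Σ=13 | A=compute:t0 B=load:t1 [load-bound]
step 2: L[2]=8 C[1]=7 → dur=8, Σ=21 | A=load:t2 B=compute:t1 [load-bound]
step 3: L[3]=7 C[2]=2 → dur=7, Σ=28 | A=compute:t2 B=load:t3 [load-bound]
step 4: L[4]=9 C[3]=9 → dur=9, Σ=37 | A=load:t4 B=compute:t3 [tied]
step 5: L[5]=5 C[4]=2 → dur=5, Σ=42 | A=compute:t4 B=load:t5 [load-bound]
step 6: L[6]=5 C[5]=5 → dur=5, Σ=47 | A=load:t6 B=compute:t5 [tied]
step 7: L[7]=4 C[6]=3 → dur=4, Σ=51 | A=compute:t6 B=load:t7 [load-bound]
step 8: L[8]=2 C[7]=2 → dur=2, Σ=53 | A=load:t8 B=compute:t7 [tied]
step 9: C[8]=5 → dur=5, Σ=58 | A=compute:t8 B=idle [compute-only]

end_cycle[3] = 28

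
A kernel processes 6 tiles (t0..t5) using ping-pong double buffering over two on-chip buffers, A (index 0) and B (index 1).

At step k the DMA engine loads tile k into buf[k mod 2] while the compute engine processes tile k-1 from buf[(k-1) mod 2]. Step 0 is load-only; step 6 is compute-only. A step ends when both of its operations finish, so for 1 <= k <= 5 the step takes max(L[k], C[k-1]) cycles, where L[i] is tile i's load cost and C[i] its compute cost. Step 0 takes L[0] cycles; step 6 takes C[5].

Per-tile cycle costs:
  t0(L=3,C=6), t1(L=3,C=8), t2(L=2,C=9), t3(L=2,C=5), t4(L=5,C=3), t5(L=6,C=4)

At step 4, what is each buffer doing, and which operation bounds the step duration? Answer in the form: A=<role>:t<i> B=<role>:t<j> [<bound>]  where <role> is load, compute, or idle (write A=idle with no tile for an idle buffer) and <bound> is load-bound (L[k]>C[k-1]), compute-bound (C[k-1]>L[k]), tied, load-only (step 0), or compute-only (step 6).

[0] DMA t0→A (3c) ∥ CU idle ⇒ 3c, clock 3
[1] DMA t1→B (3c) ∥ CU A:t0 (6c) ⇒ 6c, clock 9
[2] DMA t2→A (2c) ∥ CU B:t1 (8c) ⇒ 8c, clock 17
[3] DMA t3→B (2c) ∥ CU A:t2 (9c) ⇒ 9c, clock 26
[4] DMA t4→A (5c) ∥ CU B:t3 (5c) ⇒ 5c, clock 31
[5] DMA t5→B (6c) ∥ CU A:t4 (3c) ⇒ 6c, clock 37
[6] DMA idle ∥ CU B:t5 (4c) ⇒ 4c, clock 41

step 4: A=load:t4 B=compute:t3 [tied]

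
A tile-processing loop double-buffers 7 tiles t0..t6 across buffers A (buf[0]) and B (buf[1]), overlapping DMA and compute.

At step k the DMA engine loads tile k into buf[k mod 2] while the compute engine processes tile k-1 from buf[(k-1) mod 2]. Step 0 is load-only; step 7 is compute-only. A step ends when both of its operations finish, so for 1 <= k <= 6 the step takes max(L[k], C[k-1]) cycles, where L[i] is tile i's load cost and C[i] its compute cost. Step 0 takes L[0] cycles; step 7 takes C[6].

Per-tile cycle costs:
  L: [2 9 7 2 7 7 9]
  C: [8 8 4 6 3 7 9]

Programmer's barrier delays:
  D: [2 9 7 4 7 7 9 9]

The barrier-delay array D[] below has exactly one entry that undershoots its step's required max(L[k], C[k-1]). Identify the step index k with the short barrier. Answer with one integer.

[0] required=L[0]=2=2 vs D=2 ok
[1] required=max(L[1]=9,C[0]=8)=9 vs D=9 ok
[2] required=max(L[2]=7,C[1]=8)=8 vs D=7 SHORT
[3] required=max(L[3]=2,C[2]=4)=4 vs D=4 ok
[4] required=max(L[4]=7,C[3]=6)=7 vs D=7 ok
[5] required=max(L[5]=7,C[4]=3)=7 vs D=7 ok
[6] required=max(L[6]=9,C[5]=7)=9 vs D=9 ok
[7] required=C[6]=9=9 vs D=9 ok

hazard at step 2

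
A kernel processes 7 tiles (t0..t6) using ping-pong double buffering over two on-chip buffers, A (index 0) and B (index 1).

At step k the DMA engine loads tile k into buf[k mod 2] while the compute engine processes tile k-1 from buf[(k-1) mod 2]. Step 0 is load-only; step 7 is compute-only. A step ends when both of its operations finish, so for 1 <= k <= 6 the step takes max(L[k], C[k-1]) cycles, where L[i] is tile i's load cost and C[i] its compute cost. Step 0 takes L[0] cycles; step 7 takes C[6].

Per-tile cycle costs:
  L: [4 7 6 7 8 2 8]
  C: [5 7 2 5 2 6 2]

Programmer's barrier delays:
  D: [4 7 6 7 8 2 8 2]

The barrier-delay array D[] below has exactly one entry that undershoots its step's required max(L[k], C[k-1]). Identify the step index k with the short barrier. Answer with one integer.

hazard at step 2

k=0 barrier L[0]=4→4c, D[0]=4 ok
k=1 barrier max(L[1]=7,C[0]=5)→7c, D[1]=7 ok
k=2 barrier max(L[2]=6,C[1]=7)→7c, D[2]=6 SHORT
k=3 barrier max(L[3]=7,C[2]=2)→7c, D[3]=7 ok
k=4 barrier max(L[4]=8,C[3]=5)→8c, D[4]=8 ok
k=5 barrier max(L[5]=2,C[4]=2)→2c, D[5]=2 ok
k=6 barrier max(L[6]=8,C[5]=6)→8c, D[6]=8 ok
k=7 barrier C[6]=2→2c, D[7]=2 ok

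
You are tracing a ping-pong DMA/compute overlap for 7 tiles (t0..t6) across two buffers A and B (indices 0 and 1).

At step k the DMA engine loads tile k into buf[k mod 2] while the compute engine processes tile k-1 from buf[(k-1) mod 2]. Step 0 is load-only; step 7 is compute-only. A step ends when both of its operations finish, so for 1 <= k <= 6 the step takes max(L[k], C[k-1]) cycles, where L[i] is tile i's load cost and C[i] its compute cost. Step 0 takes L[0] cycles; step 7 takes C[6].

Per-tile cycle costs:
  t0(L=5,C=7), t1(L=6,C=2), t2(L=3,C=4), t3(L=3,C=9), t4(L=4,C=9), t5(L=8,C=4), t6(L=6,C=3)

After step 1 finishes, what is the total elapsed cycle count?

[0] DMA t0→A (5c) ∥ CU idle ⇒ 5c, clock 5
[1] DMA t1→B (6c) ∥ CU A:t0 (7c) ⇒ 7c, clock 12
[2] DMA t2→A (3c) ∥ CU B:t1 (2c) ⇒ 3c, clock 15
[3] DMA t3→B (3c) ∥ CU A:t2 (4c) ⇒ 4c, clock 19
[4] DMA t4→A (4c) ∥ CU B:t3 (9c) ⇒ 9c, clock 28
[5] DMA t5→B (8c) ∥ CU A:t4 (9c) ⇒ 9c, clock 37
[6] DMA t6→A (6c) ∥ CU B:t5 (4c) ⇒ 6c, clock 43
[7] DMA idle ∥ CU A:t6 (3c) ⇒ 3c, clock 46

end_cycle[1] = 12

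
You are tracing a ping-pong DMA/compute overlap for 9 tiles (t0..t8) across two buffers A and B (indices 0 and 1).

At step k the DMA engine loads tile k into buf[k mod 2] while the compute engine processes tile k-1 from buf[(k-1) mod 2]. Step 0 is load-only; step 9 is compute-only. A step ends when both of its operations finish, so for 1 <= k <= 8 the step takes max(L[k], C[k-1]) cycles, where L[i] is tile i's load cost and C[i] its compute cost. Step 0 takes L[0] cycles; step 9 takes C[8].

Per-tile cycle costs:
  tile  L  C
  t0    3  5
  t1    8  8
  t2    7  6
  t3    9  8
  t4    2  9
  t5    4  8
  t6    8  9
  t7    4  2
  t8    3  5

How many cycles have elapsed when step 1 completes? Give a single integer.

end_cycle[1] = 11

  0. 3=3c; end=3; A:t0 B:-
  1. max(8,5)=8c; end=11; A:t0 B:t1
  2. max(7,8)=8c; end=19; A:t2 B:t1
  3. max(9,6)=9c; end=28; A:t2 B:t3
  4. max(2,8)=8c; end=36; A:t4 B:t3
  5. max(4,9)=9c; end=45; A:t4 B:t5
  6. max(8,8)=8c; end=53; A:t6 B:t5
  7. max(4,9)=9c; end=62; A:t6 B:t7
  8. max(3,2)=3c; end=65; A:t8 B:t7
  9. 5=5c; end=70; A:t8 B:t7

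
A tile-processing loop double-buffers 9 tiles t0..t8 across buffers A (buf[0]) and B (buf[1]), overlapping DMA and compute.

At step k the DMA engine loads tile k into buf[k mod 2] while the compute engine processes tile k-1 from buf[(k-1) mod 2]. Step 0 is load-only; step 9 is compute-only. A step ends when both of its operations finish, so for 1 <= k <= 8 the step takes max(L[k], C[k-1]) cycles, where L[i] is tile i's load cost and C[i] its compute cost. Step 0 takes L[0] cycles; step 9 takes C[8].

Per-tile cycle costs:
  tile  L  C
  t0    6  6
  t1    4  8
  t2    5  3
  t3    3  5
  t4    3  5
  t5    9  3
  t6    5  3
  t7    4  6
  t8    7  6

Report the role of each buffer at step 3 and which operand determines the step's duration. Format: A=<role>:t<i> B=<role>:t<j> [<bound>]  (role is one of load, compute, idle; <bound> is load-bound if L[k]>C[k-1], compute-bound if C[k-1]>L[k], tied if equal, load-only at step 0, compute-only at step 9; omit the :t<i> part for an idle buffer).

step 0: L[0]=6 → dur=6, Σ=6 | A=load:t0 B=idle [load-only]
step 1: L[1]=4 C[0]=6 → dur=6, Σ=12 | A=compute:t0 B=load:t1 [compute-bound]
step 2: L[2]=5 C[1]=8 → dur=8, Σ=20 | A=load:t2 B=compute:t1 [compute-bound]
step 3: L[3]=3 C[2]=3 → dur=3, Σ=23 | A=compute:t2 B=load:t3 [tied]
step 4: L[4]=3 C[3]=5 → dur=5, Σ=28 | A=load:t4 B=compute:t3 [compute-bound]
step 5: L[5]=9 C[4]=5 → dur=9, Σ=37 | A=compute:t4 B=load:t5 [load-bound]
step 6: L[6]=5 C[5]=3 → dur=5, Σ=42 | A=load:t6 B=compute:t5 [load-bound]
step 7: L[7]=4 C[6]=3 → dur=4, Σ=46 | A=compute:t6 B=load:t7 [load-bound]
step 8: L[8]=7 C[7]=6 → dur=7, Σ=53 | A=load:t8 B=compute:t7 [load-bound]
step 9: C[8]=6 → dur=6, Σ=59 | A=compute:t8 B=idle [compute-only]

step 3: A=compute:t2 B=load:t3 [tied]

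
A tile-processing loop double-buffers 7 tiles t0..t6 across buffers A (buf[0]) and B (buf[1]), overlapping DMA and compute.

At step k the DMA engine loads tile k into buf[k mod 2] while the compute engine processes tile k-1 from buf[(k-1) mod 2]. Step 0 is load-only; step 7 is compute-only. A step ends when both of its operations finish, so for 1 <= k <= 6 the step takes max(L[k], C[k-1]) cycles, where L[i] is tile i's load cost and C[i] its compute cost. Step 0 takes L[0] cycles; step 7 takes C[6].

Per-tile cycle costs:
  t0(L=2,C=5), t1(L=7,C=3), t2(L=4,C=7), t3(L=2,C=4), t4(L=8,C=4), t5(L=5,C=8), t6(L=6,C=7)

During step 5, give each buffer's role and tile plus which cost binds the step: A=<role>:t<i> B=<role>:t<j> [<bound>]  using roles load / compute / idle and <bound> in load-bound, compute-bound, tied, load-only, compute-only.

k=0 load=t0/2c comp=- wait=2 total=2
k=1 load=t1/7c comp=t0/5c wait=7 total=9
k=2 load=t2/4c comp=t1/3c wait=4 total=13
k=3 load=t3/2c comp=t2/7c wait=7 total=20
k=4 load=t4/8c comp=t3/4c wait=8 total=28
k=5 load=t5/5c comp=t4/4c wait=5 total=33
k=6 load=t6/6c comp=t5/8c wait=8 total=41
k=7 load=- comp=t6/7c wait=7 total=48

step 5: A=compute:t4 B=load:t5 [load-bound]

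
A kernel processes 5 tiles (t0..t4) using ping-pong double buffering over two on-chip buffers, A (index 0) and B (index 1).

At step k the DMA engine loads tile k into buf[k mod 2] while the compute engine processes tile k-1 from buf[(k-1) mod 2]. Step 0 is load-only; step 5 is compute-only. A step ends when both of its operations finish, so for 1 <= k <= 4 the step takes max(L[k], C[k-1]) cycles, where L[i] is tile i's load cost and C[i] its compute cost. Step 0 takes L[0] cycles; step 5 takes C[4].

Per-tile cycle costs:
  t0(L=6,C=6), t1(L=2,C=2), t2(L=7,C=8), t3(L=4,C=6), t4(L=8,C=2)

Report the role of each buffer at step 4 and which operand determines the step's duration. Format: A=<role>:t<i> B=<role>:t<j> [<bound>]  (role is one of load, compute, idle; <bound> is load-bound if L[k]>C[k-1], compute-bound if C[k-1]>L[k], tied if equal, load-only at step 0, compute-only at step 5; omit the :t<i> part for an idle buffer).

  0. 6=6c; end=6; A:t0 B:-
  1. max(2,6)=6c; end=12; A:t0 B:t1
  2. max(7,2)=7c; end=19; A:t2 B:t1
  3. max(4,8)=8c; end=27; A:t2 B:t3
  4. max(8,6)=8c; end=35; A:t4 B:t3
  5. 2=2c; end=37; A:t4 B:t3

step 4: A=load:t4 B=compute:t3 [load-bound]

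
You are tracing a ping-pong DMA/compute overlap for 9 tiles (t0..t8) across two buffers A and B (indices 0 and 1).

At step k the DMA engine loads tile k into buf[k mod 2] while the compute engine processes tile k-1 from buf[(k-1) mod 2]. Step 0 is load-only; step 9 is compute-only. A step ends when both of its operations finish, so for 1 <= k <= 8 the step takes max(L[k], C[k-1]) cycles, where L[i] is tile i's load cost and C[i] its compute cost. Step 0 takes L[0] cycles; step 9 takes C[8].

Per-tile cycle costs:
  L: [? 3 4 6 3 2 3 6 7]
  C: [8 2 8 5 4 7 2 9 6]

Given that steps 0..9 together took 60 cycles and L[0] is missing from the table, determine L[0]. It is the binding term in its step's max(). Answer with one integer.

step 0 = dur = L[0]=? = L[0]  (unknown; binding)
step 1 = dur = max(L[1]=3, C[0]=8) = 8
step 2 = dur = max(L[2]=4, C[1]=2) = 4
step 3 = dur = max(L[3]=6, C[2]=8) = 8
step 4 = dur = max(L[4]=3, C[3]=5) = 5
step 5 = dur = max(L[5]=2, C[4]=4) = 4
step 6 = dur = max(L[6]=3, C[5]=7) = 7
step 7 = dur = max(L[7]=6, C[6]=2) = 6
step 8 = dur = max(L[8]=7, C[7]=9) = 9
step 9 = dur = C[8]=6 = 6
sum of known step durations = 57
dur[0] = total - known = 60 - 57 = 3
L[0] is the binding max in step 0, so L[0] = dur[0] = 3

L[0] = 3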